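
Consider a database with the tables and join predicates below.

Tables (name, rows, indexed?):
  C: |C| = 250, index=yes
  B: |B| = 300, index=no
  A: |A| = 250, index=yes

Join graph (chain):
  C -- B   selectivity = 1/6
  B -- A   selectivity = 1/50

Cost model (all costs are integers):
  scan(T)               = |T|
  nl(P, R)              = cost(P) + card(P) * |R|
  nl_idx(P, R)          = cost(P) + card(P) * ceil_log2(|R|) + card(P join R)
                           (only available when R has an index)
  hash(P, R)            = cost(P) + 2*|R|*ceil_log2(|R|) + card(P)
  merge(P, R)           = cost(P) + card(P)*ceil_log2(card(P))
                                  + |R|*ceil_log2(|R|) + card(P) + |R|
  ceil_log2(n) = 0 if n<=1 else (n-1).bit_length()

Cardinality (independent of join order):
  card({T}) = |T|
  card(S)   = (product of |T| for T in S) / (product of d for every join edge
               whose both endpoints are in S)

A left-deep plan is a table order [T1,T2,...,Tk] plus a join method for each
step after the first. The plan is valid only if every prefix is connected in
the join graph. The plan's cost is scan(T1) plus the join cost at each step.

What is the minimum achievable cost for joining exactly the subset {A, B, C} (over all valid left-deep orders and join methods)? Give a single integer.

Selinger DP over subsets of {A,B,C}:
  {C}: scan cost=250, card=250
  {B}: scan cost=300, card=300
  {A}: scan cost=250, card=250
  {BC}: card=12500; try (C,hash)→4600, (B,merge)→5500, (C,merge)→5550, (B,hash)→5900, (C,nl_idx)→15200, (B,nl)→75250 …(+1); best=4600 via (C,hash)
  {AB}: card=1500; try (A,nl_idx)→4200, (A,hash)→4600, (B,merge)→5500, (A,merge)→5550, (B,hash)→5900, (B,nl)→75250 …(+1); best=4200 via (A,nl_idx)
  {ABC}: card=62500; try (C,hash)→9700, (A,hash)→21100, (C,merge)→24450, (C,nl_idx)→78700, (A,nl_idx)→167100, (A,merge)→194350 …(+2); best=9700 via (C,hash)

9700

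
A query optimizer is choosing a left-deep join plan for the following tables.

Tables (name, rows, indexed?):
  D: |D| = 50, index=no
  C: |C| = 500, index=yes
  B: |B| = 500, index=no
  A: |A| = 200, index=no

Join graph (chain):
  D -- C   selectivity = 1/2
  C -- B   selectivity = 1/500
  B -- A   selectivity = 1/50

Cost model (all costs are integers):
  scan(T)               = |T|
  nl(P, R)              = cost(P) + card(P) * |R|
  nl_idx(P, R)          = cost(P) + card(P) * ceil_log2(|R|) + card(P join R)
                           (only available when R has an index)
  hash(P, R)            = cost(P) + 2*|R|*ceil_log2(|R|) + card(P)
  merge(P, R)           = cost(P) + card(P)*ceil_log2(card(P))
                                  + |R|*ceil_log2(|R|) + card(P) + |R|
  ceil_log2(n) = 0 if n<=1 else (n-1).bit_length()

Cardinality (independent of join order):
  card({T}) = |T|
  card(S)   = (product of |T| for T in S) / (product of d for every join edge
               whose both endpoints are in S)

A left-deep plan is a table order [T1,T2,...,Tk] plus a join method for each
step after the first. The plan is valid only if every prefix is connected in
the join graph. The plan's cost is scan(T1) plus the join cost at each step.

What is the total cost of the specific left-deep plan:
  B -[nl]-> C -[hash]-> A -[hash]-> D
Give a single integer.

256800

step 1: scan B: cost=500, card=500
step 2: join C via nl
    card(P join C) = 500*500/(500) = 500
    cost = 500 + 500*500 = 250500
step 3: join A via hash
    card(P join A) = 500*200/(50) = 2000
    cost = 250500 + 2*200*8 + 500 = 254200
step 4: join D via hash
    card(P join D) = 2000*50/(2) = 50000
    cost = 254200 + 2*50*6 + 2000 = 256800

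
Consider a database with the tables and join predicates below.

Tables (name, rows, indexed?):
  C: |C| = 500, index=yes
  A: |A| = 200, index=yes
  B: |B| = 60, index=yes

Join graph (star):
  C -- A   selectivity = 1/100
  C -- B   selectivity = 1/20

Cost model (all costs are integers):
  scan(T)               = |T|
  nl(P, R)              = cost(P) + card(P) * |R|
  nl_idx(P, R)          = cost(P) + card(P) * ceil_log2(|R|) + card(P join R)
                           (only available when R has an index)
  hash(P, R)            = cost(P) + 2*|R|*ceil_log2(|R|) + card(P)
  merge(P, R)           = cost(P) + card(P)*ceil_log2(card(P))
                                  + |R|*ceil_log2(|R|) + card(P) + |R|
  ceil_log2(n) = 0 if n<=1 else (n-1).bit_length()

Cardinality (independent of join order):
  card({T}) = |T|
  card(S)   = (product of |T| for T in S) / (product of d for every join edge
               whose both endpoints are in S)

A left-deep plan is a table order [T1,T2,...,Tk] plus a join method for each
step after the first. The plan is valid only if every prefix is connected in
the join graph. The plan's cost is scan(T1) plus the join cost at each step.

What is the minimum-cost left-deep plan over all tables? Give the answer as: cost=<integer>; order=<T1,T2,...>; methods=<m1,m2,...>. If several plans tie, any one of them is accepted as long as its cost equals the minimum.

Selinger DP (subsets sized 1..n):
  {C}: scan cost=500, card=500
  {A}: scan cost=200, card=200
  {B}: scan cost=60, card=60
  {AC}: card=1000; try (C,nl_idx)→3000, (A,hash)→4200, (A,nl_idx)→5500, (C,merge)→7000, (A,merge)→7300, (C,hash)→9400 …(+2); best=3000 via (C,nl_idx)
  {BC}: card=1500; try (B,hash)→1720, (C,nl_idx)→2100, (B,nl_idx)→5000, (C,merge)→5480, (B,merge)→5920, (C,hash)→9120 …(+2); best=1720 via (B,hash)
  {ABC}: card=3000; try (B,hash)→4720, (A,hash)→6420, (B,nl_idx)→12000, (B,merge)→14420, (A,nl_idx)→16720, (A,merge)→21520 …(+2); best=4720 via (B,hash)

cost=4720; order=A,C,B; methods=nl_idx,hash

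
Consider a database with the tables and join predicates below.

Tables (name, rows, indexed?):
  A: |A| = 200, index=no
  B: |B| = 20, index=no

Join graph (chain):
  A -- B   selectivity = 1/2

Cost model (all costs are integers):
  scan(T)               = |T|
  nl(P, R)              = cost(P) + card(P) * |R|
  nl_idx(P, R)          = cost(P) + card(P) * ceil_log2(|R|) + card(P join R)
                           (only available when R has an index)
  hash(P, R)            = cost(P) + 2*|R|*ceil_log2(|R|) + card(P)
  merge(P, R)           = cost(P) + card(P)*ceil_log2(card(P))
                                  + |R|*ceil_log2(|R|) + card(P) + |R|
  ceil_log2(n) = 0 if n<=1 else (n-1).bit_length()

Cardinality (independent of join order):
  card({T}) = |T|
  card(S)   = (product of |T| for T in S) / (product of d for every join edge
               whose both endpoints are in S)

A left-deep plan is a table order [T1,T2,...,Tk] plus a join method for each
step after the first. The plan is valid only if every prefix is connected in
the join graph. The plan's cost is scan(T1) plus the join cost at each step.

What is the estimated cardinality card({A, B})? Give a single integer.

2000

Tables in S: A(200), B(20)
Edges inside S: A-B(d=2)
numerator = 200 * 20 = 4000
denominator = 2 = 2
card(S) = 4000 / 2 = 2000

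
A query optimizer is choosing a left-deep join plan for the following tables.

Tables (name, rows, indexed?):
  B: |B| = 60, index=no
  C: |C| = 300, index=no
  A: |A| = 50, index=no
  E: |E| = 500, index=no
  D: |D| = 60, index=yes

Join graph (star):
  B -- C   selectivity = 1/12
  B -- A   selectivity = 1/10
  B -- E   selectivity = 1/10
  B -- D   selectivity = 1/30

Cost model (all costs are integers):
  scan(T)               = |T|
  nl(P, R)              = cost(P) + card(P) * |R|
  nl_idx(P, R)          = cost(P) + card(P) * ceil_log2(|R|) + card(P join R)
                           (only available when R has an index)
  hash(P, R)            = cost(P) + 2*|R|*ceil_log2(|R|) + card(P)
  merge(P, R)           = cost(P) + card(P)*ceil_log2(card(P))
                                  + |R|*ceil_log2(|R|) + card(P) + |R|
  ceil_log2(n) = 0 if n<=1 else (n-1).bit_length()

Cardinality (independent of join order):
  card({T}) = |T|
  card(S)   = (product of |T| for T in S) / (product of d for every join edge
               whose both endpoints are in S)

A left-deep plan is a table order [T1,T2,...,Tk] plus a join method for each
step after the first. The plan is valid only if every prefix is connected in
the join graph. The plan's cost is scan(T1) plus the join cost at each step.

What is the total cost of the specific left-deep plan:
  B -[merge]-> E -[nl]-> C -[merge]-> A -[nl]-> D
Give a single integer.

24755830

step 1: scan B: cost=60, card=60
step 2: join E via merge
    card(P join E) = 60*500/(10) = 3000
    cost = 60 + 60*6 + 500*9 + 60 + 500 = 5480
step 3: join C via nl
    card(P join C) = 3000*300/(12) = 75000
    cost = 5480 + 3000*300 = 905480
step 4: join A via merge
    card(P join A) = 75000*50/(10) = 375000
    cost = 905480 + 75000*17 + 50*6 + 75000 + 50 = 2255830
step 5: join D via nl
    card(P join D) = 375000*60/(30) = 750000
    cost = 2255830 + 375000*60 = 24755830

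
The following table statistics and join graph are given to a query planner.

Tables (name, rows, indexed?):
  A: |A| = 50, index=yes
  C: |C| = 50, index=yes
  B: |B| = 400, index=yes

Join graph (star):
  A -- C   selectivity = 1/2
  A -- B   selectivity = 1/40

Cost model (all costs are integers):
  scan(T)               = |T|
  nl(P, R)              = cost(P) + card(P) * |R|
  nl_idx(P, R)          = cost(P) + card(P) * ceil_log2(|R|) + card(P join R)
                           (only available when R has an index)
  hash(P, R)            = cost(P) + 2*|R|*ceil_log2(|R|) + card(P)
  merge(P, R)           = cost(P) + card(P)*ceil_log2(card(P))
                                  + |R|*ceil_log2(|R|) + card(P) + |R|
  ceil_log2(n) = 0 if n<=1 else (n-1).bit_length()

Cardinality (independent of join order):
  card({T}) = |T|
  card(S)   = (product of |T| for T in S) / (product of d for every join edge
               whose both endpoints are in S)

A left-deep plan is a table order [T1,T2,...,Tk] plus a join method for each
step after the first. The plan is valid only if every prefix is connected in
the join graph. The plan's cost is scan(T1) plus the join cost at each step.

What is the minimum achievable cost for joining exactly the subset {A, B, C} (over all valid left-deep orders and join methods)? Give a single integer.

Selinger DP over subsets of {A,B,C}:
  {A}: scan cost=50, card=50
  {C}: scan cost=50, card=50
  {B}: scan cost=400, card=400
  {AC}: card=1250; try (C,hash)→700, (A,hash)→700, (C,merge)→750, (A,merge)→750, (C,nl_idx)→1600, (A,nl_idx)→1600 …(+2); best=700 via (C,hash)
  {AB}: card=500; try (B,nl_idx)→1000, (A,hash)→1400, (A,nl_idx)→3300, (B,merge)→4400, (A,merge)→4750, (B,hash)→7300 …(+2); best=1000 via (B,nl_idx)
  {ABC}: card=12500; try (C,hash)→2100, (C,merge)→6350, (B,hash)→9150, (C,nl_idx)→16500, (B,merge)→19700, (B,nl_idx)→24450 …(+2); best=2100 via (C,hash)

2100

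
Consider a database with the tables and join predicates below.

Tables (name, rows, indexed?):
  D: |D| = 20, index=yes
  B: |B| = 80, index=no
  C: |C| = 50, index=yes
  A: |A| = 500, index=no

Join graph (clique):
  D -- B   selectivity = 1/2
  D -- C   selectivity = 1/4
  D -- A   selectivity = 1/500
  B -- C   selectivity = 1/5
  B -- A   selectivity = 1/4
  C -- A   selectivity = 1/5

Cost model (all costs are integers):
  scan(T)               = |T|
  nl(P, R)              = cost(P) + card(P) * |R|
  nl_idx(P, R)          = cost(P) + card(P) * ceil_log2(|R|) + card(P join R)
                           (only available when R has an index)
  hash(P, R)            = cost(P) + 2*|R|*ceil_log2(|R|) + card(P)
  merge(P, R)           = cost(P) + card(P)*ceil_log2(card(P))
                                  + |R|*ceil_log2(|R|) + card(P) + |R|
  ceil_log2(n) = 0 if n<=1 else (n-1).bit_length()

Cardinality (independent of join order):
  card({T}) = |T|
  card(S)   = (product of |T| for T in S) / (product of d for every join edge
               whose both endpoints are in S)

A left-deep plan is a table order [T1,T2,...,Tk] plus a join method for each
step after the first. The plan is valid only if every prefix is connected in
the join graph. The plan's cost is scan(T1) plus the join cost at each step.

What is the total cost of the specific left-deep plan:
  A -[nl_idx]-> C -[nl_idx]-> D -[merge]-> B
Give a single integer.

34540

step 1: scan A: cost=500, card=500
step 2: join C via nl_idx
    card(P join C) = 500*50/(5) = 5000
    cost = 500 + 500*6 + 5000 = 8500
step 3: join D via nl_idx
    card(P join D) = 5000*20/(4*500) = 50
    cost = 8500 + 5000*5 + 50 = 33550
step 4: join B via merge
    card(P join B) = 50*80/(2*5*4) = 100
    cost = 33550 + 50*6 + 80*7 + 50 + 80 = 34540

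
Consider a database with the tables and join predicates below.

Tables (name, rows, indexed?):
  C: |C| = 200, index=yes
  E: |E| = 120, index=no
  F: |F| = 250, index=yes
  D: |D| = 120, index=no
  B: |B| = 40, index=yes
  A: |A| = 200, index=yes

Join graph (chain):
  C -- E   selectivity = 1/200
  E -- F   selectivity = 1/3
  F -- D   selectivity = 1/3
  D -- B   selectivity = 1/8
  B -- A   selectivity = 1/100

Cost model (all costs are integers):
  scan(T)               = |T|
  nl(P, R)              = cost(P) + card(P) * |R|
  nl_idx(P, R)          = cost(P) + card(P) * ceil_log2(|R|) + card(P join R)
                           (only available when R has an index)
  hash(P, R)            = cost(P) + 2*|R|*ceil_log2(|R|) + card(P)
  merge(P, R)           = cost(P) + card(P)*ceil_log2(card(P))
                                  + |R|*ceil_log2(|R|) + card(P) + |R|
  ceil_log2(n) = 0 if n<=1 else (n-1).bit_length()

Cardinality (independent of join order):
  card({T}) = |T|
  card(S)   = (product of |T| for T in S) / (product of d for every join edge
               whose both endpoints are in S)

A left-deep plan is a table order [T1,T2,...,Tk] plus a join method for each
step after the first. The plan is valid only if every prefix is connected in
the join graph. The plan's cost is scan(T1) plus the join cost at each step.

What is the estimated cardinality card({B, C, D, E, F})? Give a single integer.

2000000

Tables in S: B(40), C(200), D(120), E(120), F(250)
Edges inside S: C-E(d=200), E-F(d=3), F-D(d=3), D-B(d=8)
numerator = 40 * 200 * 120 * 120 * 250 = 28800000000
denominator = 200 * 3 * 3 * 8 = 14400
card(S) = 28800000000 / 14400 = 2000000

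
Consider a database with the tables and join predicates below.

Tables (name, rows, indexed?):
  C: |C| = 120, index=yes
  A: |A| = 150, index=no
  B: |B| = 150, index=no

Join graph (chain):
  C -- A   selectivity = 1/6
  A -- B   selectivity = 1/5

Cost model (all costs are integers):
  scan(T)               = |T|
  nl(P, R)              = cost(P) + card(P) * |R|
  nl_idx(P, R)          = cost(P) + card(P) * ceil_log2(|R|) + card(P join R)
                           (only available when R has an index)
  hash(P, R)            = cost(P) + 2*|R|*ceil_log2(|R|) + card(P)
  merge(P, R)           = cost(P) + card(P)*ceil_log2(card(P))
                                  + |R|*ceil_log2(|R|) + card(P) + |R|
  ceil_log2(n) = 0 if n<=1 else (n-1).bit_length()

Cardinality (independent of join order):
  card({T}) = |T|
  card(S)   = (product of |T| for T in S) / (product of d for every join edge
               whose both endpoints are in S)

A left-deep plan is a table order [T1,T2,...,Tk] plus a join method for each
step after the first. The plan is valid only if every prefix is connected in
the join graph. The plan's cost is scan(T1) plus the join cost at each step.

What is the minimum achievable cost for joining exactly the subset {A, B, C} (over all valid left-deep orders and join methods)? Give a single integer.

7380

Selinger DP over subsets of {A,B,C}:
  {C}: scan cost=120, card=120
  {A}: scan cost=150, card=150
  {B}: scan cost=150, card=150
  {AC}: card=3000; try (C,hash)→1980, (A,merge)→2430, (C,merge)→2460, (A,hash)→2640, (C,nl_idx)→4200, (A,nl)→18120 …(+1); best=1980 via (C,hash)
  {AB}: card=4500; try (B,hash)→2700, (A,hash)→2700, (B,merge)→2850, (A,merge)→2850, (B,nl)→22650, (A,nl)→22650; best=2700 via (B,hash)
  {ABC}: card=90000; try (B,hash)→7380, (C,hash)→8880, (B,merge)→42330, (C,merge)→66660, (C,nl_idx)→124200, (B,nl)→451980 …(+1); best=7380 via (B,hash)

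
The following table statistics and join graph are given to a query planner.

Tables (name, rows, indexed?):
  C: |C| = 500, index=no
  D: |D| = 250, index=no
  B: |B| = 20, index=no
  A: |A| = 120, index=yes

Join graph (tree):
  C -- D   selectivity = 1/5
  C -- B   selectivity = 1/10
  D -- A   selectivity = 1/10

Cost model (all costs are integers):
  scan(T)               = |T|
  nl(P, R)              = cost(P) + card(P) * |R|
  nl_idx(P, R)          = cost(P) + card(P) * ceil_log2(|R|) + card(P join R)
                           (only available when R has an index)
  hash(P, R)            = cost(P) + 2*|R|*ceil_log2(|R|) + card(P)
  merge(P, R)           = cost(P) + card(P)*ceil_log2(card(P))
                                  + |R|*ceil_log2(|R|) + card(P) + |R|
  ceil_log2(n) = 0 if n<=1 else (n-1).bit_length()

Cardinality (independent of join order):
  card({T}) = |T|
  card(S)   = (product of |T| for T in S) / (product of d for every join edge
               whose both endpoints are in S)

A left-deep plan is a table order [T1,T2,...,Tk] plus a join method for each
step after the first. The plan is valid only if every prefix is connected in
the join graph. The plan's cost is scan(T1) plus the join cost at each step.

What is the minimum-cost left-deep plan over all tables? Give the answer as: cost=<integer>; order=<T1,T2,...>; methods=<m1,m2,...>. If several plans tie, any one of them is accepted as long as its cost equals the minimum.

Selinger DP (subsets sized 1..n):
  {C}: scan cost=500, card=500
  {D}: scan cost=250, card=250
  {B}: scan cost=20, card=20
  {A}: scan cost=120, card=120
  {CD}: card=25000; try (D,hash)→5000, (C,merge)→7500, (D,merge)→7750, (C,hash)→9500, (C,nl)→125250, (D,nl)→125500; best=5000 via (D,hash)
  {BC}: card=1000; try (B,hash)→1200, (C,merge)→5140, (B,merge)→5620, (C,hash)→9040, (C,nl)→10020, (B,nl)→10500; best=1200 via (B,hash)
  {AD}: card=3000; try (A,hash)→2180, (D,merge)→3330, (A,merge)→3460, (D,hash)→4240, (A,nl_idx)→5000, (D,nl)→30120 …(+1); best=2180 via (A,hash)
  {BCD}: card=50000; try (D,hash)→6200, (D,merge)→14450, (B,hash)→30200, (D,nl)→251200, (B,merge)→405120, (B,nl)→505000; best=6200 via (D,hash)
  {ACD}: card=300000; try (C,hash)→14180, (A,hash)→31680, (C,merge)→46180, (A,merge)→405960, (A,nl_idx)→480000, (C,nl)→1502180 …(+1); best=14180 via (C,hash)
  {ABCD}: card=600000; try (A,hash)→57880, (B,hash)→314380, (A,merge)→857160, (A,nl_idx)→956200, (A,nl)→6006200, (B,nl)→6014180 …(+1); best=57880 via (A,hash)

cost=57880; order=C,B,D,A; methods=hash,hash,hash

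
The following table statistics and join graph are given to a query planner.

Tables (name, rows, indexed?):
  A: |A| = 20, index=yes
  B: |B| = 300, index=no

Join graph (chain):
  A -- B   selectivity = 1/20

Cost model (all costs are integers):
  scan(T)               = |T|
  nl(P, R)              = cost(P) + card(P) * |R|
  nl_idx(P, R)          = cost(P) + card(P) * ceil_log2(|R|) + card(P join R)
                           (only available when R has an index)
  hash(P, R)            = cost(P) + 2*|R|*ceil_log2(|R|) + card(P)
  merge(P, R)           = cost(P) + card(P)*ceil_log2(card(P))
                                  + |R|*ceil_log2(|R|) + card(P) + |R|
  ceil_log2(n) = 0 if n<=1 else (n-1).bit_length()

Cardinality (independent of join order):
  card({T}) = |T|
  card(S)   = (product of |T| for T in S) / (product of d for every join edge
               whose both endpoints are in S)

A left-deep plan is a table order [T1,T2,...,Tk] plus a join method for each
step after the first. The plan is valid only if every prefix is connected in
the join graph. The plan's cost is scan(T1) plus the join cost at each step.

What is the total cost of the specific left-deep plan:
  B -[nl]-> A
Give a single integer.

step 1: scan B: cost=300, card=300
step 2: join A via nl
    card(P join A) = 300*20/(20) = 300
    cost = 300 + 300*20 = 6300

6300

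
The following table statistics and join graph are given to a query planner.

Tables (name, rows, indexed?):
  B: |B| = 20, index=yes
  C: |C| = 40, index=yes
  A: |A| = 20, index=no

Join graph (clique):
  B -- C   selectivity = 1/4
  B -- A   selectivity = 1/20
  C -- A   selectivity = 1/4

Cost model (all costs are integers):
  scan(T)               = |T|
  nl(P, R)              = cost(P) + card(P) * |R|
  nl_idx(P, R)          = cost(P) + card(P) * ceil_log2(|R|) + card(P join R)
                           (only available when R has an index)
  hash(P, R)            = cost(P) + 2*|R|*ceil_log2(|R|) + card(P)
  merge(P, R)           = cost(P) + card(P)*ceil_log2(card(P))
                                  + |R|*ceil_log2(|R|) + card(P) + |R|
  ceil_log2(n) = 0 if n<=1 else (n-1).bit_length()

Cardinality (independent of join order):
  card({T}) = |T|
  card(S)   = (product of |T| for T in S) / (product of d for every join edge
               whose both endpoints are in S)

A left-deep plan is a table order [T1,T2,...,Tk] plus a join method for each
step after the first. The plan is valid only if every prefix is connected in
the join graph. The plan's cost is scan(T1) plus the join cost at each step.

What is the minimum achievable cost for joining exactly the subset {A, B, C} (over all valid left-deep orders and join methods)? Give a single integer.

310

Selinger DP over subsets of {A,B,C}:
  {B}: scan cost=20, card=20
  {C}: scan cost=40, card=40
  {A}: scan cost=20, card=20
  {BC}: card=200; try (B,hash)→280, (C,nl_idx)→340, (C,merge)→420, (B,merge)→440, (B,nl_idx)→440, (C,hash)→520 …(+2); best=280 via (B,hash)
  {AB}: card=20; try (B,nl_idx)→140, (B,hash)→240, (A,hash)→240, (B,merge)→260, (A,merge)→260, (B,nl)→420 …(+1); best=140 via (B,nl_idx)
  {AC}: card=200; try (A,hash)→280, (C,nl_idx)→340, (C,merge)→420, (A,merge)→440, (C,hash)→520, (C,nl)→820 …(+1); best=280 via (A,hash)
  {ABC}: card=50; try (C,nl_idx)→310, (C,merge)→540, (C,hash)→640, (B,hash)→680, (A,hash)→680, (C,nl)→940 …(+5); best=310 via (C,nl_idx)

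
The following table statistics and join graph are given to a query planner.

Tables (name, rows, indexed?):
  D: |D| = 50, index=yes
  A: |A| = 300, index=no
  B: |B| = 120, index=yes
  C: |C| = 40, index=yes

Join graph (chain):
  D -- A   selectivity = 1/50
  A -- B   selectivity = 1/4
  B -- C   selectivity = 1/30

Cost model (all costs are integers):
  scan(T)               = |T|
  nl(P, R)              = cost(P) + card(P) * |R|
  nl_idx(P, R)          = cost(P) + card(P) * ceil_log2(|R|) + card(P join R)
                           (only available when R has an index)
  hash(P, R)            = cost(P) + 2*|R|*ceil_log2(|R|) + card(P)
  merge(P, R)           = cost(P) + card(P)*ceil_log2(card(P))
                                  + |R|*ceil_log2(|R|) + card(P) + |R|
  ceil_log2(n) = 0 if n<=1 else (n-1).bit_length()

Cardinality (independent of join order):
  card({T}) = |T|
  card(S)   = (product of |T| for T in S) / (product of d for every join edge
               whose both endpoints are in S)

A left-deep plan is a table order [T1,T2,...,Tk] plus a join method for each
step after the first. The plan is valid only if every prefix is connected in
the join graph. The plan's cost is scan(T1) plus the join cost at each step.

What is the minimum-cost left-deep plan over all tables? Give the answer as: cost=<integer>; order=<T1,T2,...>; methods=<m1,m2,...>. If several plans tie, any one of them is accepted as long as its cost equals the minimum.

Selinger DP (subsets sized 1..n):
  {D}: scan cost=50, card=50
  {A}: scan cost=300, card=300
  {B}: scan cost=120, card=120
  {C}: scan cost=40, card=40
  {AD}: card=300; try (D,hash)→1200, (D,nl_idx)→2400, (A,merge)→3400, (D,merge)→3650, (A,hash)→5500, (A,nl)→15050 …(+1); best=1200 via (D,hash)
  {AB}: card=9000; try (B,hash)→2280, (A,merge)→4080, (B,merge)→4260, (A,hash)→5640, (B,nl_idx)→11400, (A,nl)→36120 …(+1); best=2280 via (B,hash)
  {BC}: card=160; try (B,nl_idx)→480, (C,hash)→720, (C,nl_idx)→1000, (B,merge)→1280, (C,merge)→1360, (B,hash)→1760 …(+2); best=480 via (B,nl_idx)
  {ABD}: card=9000; try (B,hash)→3180, (B,merge)→5160, (D,hash)→11880, (B,nl_idx)→12300, (B,nl)→37200, (D,nl_idx)→65280 …(+2); best=3180 via (B,hash)
  {ABC}: card=12000; try (A,merge)→4920, (A,hash)→6040, (C,hash)→11760, (A,nl)→48480, (C,nl_idx)→68280, (C,merge)→137560 …(+1); best=4920 via (A,merge)
  {ABCD}: card=12000; try (C,hash)→12660, (D,hash)→17520, (C,nl_idx)→69180, (D,nl_idx)→88920, (C,merge)→138460, (D,merge)→185270 …(+2); best=12660 via (C,hash)

cost=12660; order=A,D,B,C; methods=hash,hash,hash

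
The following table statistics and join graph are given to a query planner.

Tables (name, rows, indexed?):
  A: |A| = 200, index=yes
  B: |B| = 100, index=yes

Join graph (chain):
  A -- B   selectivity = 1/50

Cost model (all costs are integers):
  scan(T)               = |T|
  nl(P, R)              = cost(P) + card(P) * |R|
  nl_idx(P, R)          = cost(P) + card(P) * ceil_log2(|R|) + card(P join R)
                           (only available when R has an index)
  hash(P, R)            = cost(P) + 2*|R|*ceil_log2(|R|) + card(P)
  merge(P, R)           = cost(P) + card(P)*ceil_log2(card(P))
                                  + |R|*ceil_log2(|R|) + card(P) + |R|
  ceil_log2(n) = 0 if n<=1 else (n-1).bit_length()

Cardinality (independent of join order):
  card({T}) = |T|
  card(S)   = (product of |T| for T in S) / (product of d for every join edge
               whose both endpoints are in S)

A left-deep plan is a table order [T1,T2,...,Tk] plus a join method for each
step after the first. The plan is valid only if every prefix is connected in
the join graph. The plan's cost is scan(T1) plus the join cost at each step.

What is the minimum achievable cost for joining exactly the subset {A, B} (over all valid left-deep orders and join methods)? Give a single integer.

1300

Selinger DP over subsets of {A,B}:
  {A}: scan cost=200, card=200
  {B}: scan cost=100, card=100
  {AB}: card=400; try (A,nl_idx)→1300, (B,hash)→1800, (B,nl_idx)→2000, (A,merge)→2700, (B,merge)→2800, (A,hash)→3400 …(+2); best=1300 via (A,nl_idx)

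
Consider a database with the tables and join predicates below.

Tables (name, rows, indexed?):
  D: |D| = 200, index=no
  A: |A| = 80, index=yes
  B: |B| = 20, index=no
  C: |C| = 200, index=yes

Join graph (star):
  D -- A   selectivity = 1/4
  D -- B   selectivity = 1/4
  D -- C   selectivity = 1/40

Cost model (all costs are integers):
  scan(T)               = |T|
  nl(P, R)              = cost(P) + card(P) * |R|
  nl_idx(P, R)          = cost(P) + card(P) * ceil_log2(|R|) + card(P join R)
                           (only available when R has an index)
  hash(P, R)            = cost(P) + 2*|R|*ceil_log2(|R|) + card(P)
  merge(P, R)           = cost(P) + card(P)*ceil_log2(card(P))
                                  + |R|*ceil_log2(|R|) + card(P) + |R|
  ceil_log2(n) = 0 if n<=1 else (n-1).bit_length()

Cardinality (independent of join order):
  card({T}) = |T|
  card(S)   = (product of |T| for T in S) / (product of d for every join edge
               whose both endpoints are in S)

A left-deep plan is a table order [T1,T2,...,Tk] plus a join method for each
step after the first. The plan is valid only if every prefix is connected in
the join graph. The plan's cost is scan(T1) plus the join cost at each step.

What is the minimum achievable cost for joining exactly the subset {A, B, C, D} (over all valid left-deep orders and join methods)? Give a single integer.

10120

Selinger DP over subsets of {A,B,C,D}:
  {D}: scan cost=200, card=200
  {A}: scan cost=80, card=80
  {B}: scan cost=20, card=20
  {C}: scan cost=200, card=200
  {AD}: card=4000; try (A,hash)→1520, (D,merge)→2520, (A,merge)→2640, (D,hash)→3360, (A,nl_idx)→5600, (D,nl)→16080 …(+1); best=1520 via (A,hash)
  {BD}: card=1000; try (B,hash)→600, (D,merge)→1940, (B,merge)→2120, (D,hash)→3240, (D,nl)→4020, (B,nl)→4200; best=600 via (B,hash)
  {CD}: card=1000; try (C,nl_idx)→2800, (D,hash)→3600, (C,hash)→3600, (D,merge)→3800, (C,merge)→3800, (D,nl)→40200 …(+1); best=2800 via (C,nl_idx)
  {ABD}: card=20000; try (A,hash)→2720, (B,hash)→5720, (A,merge)→12240, (A,nl_idx)→27600, (B,merge)→53640, (A,nl)→80600 …(+1); best=2720 via (A,hash)
  {ACD}: card=20000; try (A,hash)→4920, (C,hash)→8720, (A,merge)→14440, (A,nl_idx)→29800, (C,nl_idx)→53520, (C,merge)→55320 …(+2); best=4920 via (A,hash)
  {BCD}: card=5000; try (B,hash)→4000, (C,hash)→4800, (C,merge)→13400, (C,nl_idx)→13600, (B,merge)→13920, (B,nl)→22800 …(+1); best=4000 via (B,hash)
  {ABCD}: card=100000; try (A,hash)→10120, (B,hash)→25120, (C,hash)→25920, (A,merge)→74640, (A,nl_idx)→139000, (C,nl_idx)→262720 …(+5); best=10120 via (A,hash)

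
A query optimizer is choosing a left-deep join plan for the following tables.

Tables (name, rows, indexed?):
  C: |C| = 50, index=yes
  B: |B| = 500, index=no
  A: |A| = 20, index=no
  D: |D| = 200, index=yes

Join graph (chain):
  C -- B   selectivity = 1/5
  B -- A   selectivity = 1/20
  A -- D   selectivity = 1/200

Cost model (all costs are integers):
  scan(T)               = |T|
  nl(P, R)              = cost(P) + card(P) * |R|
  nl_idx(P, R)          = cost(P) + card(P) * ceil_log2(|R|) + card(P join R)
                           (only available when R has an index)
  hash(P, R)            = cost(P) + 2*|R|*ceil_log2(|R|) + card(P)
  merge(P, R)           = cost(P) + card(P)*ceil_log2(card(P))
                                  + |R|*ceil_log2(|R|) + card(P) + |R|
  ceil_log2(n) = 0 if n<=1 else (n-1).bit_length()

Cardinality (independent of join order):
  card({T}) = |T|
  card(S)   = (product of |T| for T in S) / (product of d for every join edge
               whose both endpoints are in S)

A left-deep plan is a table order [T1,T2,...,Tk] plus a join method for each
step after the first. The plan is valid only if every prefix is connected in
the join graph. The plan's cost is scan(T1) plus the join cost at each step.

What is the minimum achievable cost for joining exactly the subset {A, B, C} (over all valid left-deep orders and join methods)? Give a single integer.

Selinger DP over subsets of {A,B,C}:
  {C}: scan cost=50, card=50
  {B}: scan cost=500, card=500
  {A}: scan cost=20, card=20
  {BC}: card=5000; try (C,hash)→1600, (B,merge)→5400, (C,merge)→5850, (C,nl_idx)→8500, (B,hash)→9100, (B,nl)→25050 …(+1); best=1600 via (C,hash)
  {AB}: card=500; try (A,hash)→1200, (B,merge)→5140, (A,merge)→5620, (B,hash)→9040, (B,nl)→10020, (A,nl)→10500; best=1200 via (A,hash)
  {ABC}: card=5000; try (C,hash)→2300, (C,merge)→6550, (A,hash)→6800, (C,nl_idx)→9200, (C,nl)→26200, (A,merge)→71720 …(+1); best=2300 via (C,hash)

2300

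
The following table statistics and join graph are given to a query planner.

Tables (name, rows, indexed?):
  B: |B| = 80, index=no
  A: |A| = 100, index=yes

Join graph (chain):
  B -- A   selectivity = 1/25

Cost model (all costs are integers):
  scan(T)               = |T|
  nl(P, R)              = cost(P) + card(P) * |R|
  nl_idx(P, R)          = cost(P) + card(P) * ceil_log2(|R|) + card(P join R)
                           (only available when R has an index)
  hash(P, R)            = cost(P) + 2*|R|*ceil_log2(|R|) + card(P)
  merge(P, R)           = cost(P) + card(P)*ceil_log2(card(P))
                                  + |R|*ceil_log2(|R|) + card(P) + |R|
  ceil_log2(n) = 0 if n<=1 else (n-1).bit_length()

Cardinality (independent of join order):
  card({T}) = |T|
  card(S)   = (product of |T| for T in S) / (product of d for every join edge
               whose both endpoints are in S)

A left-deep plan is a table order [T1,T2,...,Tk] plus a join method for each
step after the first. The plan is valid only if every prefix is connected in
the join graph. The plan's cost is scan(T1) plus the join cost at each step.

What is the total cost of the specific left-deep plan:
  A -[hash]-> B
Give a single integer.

step 1: scan A: cost=100, card=100
step 2: join B via hash
    card(P join B) = 100*80/(25) = 320
    cost = 100 + 2*80*7 + 100 = 1320

1320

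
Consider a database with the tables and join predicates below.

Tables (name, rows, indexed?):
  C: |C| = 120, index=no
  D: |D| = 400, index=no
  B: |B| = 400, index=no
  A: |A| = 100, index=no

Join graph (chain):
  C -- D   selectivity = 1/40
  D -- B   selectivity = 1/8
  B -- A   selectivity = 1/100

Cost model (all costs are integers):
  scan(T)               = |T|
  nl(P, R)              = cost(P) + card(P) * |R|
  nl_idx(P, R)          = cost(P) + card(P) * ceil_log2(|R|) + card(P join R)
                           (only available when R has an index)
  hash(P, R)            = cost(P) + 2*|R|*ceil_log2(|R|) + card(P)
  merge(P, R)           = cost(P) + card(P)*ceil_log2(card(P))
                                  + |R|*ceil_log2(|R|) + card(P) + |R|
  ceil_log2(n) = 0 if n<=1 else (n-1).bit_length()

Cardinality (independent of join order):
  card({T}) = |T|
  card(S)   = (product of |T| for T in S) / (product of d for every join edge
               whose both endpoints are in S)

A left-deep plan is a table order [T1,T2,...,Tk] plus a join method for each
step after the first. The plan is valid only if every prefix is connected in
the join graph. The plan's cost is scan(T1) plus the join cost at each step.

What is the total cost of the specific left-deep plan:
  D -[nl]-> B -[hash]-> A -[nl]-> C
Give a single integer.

2581800

step 1: scan D: cost=400, card=400
step 2: join B via nl
    card(P join B) = 400*400/(8) = 20000
    cost = 400 + 400*400 = 160400
step 3: join A via hash
    card(P join A) = 20000*100/(100) = 20000
    cost = 160400 + 2*100*7 + 20000 = 181800
step 4: join C via nl
    card(P join C) = 20000*120/(40) = 60000
    cost = 181800 + 20000*120 = 2581800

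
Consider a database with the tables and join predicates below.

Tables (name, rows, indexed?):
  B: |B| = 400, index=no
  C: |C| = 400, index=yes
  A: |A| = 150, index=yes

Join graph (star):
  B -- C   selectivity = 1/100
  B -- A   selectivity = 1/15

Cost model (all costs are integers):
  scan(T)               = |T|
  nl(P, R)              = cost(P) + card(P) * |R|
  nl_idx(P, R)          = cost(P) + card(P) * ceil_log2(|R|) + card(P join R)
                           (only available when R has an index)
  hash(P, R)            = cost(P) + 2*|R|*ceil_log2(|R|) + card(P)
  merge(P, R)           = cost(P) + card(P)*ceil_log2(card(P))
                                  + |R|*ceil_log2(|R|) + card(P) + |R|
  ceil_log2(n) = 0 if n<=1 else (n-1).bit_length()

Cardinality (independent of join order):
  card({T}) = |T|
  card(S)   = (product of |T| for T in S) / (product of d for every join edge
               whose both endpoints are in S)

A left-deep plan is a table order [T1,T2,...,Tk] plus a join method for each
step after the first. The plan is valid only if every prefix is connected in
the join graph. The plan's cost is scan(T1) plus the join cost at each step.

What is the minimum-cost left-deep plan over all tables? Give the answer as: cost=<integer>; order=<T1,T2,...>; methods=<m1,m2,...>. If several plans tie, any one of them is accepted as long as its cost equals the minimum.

Selinger DP (subsets sized 1..n):
  {B}: scan cost=400, card=400
  {C}: scan cost=400, card=400
  {A}: scan cost=150, card=150
  {BC}: card=1600; try (C,nl_idx)→5600, (C,hash)→8000, (B,hash)→8000, (C,merge)→8400, (B,merge)→8400, (C,nl)→160400 …(+1); best=5600 via (C,nl_idx)
  {AB}: card=4000; try (A,hash)→3200, (B,merge)→5500, (A,merge)→5750, (B,hash)→7500, (A,nl_idx)→7600, (B,nl)→60150 …(+1); best=3200 via (A,hash)
  {ABC}: card=16000; try (A,hash)→9600, (C,hash)→14400, (A,merge)→26150, (A,nl_idx)→34400, (C,nl_idx)→55200, (C,merge)→59200 …(+2); best=9600 via (A,hash)

cost=9600; order=B,C,A; methods=nl_idx,hash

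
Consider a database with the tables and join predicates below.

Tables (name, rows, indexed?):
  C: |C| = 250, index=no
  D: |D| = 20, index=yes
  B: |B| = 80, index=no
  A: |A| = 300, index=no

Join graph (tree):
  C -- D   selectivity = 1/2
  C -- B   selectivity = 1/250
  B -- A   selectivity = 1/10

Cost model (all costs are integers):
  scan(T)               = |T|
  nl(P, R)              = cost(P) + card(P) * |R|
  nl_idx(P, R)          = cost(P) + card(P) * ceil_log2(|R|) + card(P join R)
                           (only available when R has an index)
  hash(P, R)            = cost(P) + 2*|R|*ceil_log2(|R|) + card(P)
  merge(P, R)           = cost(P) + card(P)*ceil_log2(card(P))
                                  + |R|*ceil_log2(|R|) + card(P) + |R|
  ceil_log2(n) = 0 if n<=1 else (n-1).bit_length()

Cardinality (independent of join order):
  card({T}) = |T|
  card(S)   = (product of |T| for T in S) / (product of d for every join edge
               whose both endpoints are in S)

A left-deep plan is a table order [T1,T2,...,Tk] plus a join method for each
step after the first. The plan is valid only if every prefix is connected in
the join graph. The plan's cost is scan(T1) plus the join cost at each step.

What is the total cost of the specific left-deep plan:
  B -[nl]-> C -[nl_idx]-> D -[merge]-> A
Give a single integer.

step 1: scan B: cost=80, card=80
step 2: join C via nl
    card(P join C) = 80*250/(250) = 80
    cost = 80 + 80*250 = 20080
step 3: join D via nl_idx
    card(P join D) = 80*20/(2) = 800
    cost = 20080 + 80*5 + 800 = 21280
step 4: join A via merge
    card(P join A) = 800*300/(10) = 24000
    cost = 21280 + 800*10 + 300*9 + 800 + 300 = 33080

33080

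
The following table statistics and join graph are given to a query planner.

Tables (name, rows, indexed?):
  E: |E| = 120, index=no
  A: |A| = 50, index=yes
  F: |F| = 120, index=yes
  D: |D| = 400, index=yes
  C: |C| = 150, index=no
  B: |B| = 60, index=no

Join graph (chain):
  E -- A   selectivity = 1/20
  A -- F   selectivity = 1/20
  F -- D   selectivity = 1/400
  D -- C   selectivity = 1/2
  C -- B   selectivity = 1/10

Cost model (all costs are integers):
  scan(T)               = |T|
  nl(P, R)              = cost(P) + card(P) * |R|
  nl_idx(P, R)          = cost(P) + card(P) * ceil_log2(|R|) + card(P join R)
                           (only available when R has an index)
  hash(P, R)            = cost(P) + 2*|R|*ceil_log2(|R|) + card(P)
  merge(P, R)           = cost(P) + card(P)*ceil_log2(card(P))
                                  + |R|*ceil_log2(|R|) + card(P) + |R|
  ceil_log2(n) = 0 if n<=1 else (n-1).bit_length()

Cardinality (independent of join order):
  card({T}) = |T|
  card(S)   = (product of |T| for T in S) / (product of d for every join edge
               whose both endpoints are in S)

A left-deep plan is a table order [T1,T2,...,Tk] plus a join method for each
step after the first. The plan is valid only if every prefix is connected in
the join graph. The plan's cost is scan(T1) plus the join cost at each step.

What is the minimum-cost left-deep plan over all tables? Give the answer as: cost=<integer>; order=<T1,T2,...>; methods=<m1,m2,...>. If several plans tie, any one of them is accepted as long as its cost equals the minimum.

cost=143940; order=F,D,A,E,C,B; methods=nl_idx,hash,hash,hash,hash

Selinger DP (subsets sized 1..n):
  {E}: scan cost=120, card=120
  {A}: scan cost=50, card=50
  {F}: scan cost=120, card=120
  {D}: scan cost=400, card=400
  {C}: scan cost=150, card=150
  {B}: scan cost=60, card=60
  {AE}: card=300; try (A,hash)→840, (A,nl_idx)→1140, (E,merge)→1360, (A,merge)→1430, (E,hash)→1780, (E,nl)→6050 …(+1); best=840 via (A,hash)
  {AF}: card=300; try (F,nl_idx)→700, (A,hash)→840, (A,nl_idx)→1140, (F,merge)→1360, (A,merge)→1430, (F,hash)→1780 …(+2); best=700 via (F,nl_idx)
  {DF}: card=120; try (D,nl_idx)→1320, (F,hash)→2480, (F,nl_idx)→3320, (D,merge)→5080, (F,merge)→5360, (D,hash)→7440 …(+2); best=1320 via (D,nl_idx)
  {CD}: card=30000; try (C,hash)→3200, (D,merge)→5500, (C,merge)→5750, (D,hash)→7500, (D,nl_idx)→31500, (D,nl)→60150 …(+1); best=3200 via (C,hash)
  {BC}: card=900; try (B,hash)→1020, (C,merge)→1830, (B,merge)→1920, (C,hash)→2520, (C,nl)→9060, (B,nl)→9150; best=1020 via (B,hash)
  {AEF}: card=1800; try (E,hash)→2680, (F,hash)→2820, (E,merge)→4660, (F,nl_idx)→4740, (F,merge)→4800, (E,nl)→36700 …(+1); best=2680 via (E,hash)
  {ADF}: card=300; try (A,hash)→2040, (A,nl_idx)→2340, (A,merge)→2630, (D,nl_idx)→3700, (A,nl)→7320, (D,merge)→7700 …(+2); best=2040 via (A,hash)
  {CDF}: card=9000; try (C,merge)→3630, (C,hash)→3840, (C,nl)→19320, (F,hash)→34880, (F,nl_idx)→222200, (F,merge)→484160 …(+1); best=3630 via (C,merge)
  {BCD}: card=180000; try (D,hash)→9120, (D,merge)→14920, (B,hash)→33920, (D,nl_idx)→189120, (D,nl)→361020, (B,merge)→483620 …(+1); best=9120 via (D,hash)
  {ADEF}: card=1800; try (E,hash)→4020, (E,merge)→6000, (D,hash)→11680, (D,nl_idx)→20680, (D,merge)→28280, (E,nl)→38040 …(+1); best=4020 via (E,hash)
  {ACDF}: card=22500; try (C,hash)→4740, (C,merge)→6390, (A,hash)→13230, (C,nl)→47040, (A,nl_idx)→80130, (A,merge)→138980 …(+1); best=4740 via (C,hash)
  {BCDF}: card=54000; try (B,hash)→13350, (B,merge)→139050, (F,hash)→190800, (B,nl)→543630, (F,nl_idx)→1323120, (F,merge)→3430080 …(+1); best=13350 via (B,hash)
  {ACDEF}: card=135000; try (C,hash)→8220, (C,merge)→26970, (E,hash)→28920, (C,nl)→274020, (E,merge)→365700, (E,nl)→2704740; best=8220 via (C,hash)
  {ABCDF}: card=135000; try (B,hash)→27960, (A,hash)→67950, (B,merge)→365160, (A,nl_idx)→472350, (A,merge)→931700, (B,nl)→1354740 …(+1); best=27960 via (B,hash)
  {ABCDEF}: card=810000; try (B,hash)→143940, (E,hash)→164640, (B,merge)→2573640, (E,merge)→2593920, (B,nl)→8108220, (E,nl)→16227960; best=143940 via (B,hash)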